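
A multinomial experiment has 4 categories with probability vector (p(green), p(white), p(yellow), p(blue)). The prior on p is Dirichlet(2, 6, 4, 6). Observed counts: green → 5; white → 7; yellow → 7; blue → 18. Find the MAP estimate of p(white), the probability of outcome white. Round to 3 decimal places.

The posterior is Dirichlet(αᵢ + nᵢ) = Dirichlet(7, 13, 11, 24).
For a Dirichlet(a₁,…,a_K) with all aᵢ > 1, the mode has j-th component (aⱼ − 1)/(Σaᵢ − K).
Here Σaᵢ = 55 and K = 4, so p(white) = (13 − 1)/(55 − 4) = 12/51 ≈ 0.235.

MAP estimate of p(white) = 0.235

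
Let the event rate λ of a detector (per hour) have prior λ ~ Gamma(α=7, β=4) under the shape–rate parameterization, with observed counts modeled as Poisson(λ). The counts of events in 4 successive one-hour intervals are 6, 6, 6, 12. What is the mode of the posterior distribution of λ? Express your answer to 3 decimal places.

λ̂_MAP = 4.500

Σxᵢ = 6+6+6+12 = 30, with n = 4.
Posterior ∝ λ^6e^(−4λ) · λ^30e^(−4λ) = λ^36e^(−8λ), i.e. Gamma(shape=37, rate=8).
The mode of a Gamma(a, b) with a ≥ 1 (shape–rate) is (a−1)/b = 36/8 ≈ 4.500.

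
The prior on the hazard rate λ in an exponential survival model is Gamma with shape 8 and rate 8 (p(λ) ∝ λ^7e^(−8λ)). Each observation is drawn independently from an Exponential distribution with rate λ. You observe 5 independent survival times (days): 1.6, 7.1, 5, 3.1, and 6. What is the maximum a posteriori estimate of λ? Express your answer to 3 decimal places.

λ̂_MAP = 0.390

The Exponential(rate=λ) likelihood is ∝ λ^n e^(−λΣtᵢ). Here n = 5 and Σtᵢ = 1.6 + 7.1 + 5 + 3.1 + 6 = 22.8.
Posterior ∝ λ^7e^(−8λ) · λ^5e^(−22.8λ) = λ^12e^(−30.8λ), i.e. Gamma(13, 30.8).
Mode = (a−1)/b = 12/30.8 ≈ 0.390.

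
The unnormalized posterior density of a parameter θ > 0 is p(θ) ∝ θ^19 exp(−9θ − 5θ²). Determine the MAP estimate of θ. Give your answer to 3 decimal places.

ℓ'(θ) = 19/θ − 9 − 10θ. Setting this to zero and multiplying by θ: 10θ² + 9θ − 19 = 0.
θ = (−9 + √(9² + 4·10·19)) / (2·10) = (−9 + √841) / 20 = (−9 + 29)/20 = 1.
ℓ''(θ) = −19/θ² − 10 < 0, confirming a maximum.

θ̂_MAP = 1.000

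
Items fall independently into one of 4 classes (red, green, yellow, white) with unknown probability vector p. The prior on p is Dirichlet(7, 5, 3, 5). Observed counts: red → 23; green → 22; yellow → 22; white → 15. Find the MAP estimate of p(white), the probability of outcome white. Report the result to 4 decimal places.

The posterior is Dirichlet(αᵢ + nᵢ) = Dirichlet(30, 27, 25, 20).
For a Dirichlet(a₁,…,a_K) with all aᵢ > 1, the mode has j-th component (aⱼ − 1)/(Σaᵢ − K).
Here Σaᵢ = 102 and K = 4, so p(white) = (20 − 1)/(102 − 4) = 19/98 ≈ 0.1939.

MAP estimate of p(white) = 0.1939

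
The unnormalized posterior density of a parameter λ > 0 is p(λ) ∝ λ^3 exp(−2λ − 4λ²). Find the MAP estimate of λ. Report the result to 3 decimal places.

λ̂_MAP = 0.500

ℓ'(λ) = 3/λ − 2 − 8λ. Setting this to zero and multiplying by λ: 8λ² + 2λ − 3 = 0.
λ = (−2 + √(2² + 4·8·3)) / (2·8) = (−2 + √100) / 16 = (−2 + 10)/16 = 1/2.
ℓ''(λ) = −3/λ² − 8 < 0, confirming a maximum.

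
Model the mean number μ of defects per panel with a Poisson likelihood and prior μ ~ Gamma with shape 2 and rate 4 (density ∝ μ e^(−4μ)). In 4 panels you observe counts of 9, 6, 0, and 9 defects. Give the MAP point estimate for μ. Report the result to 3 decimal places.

Σxᵢ = 9+6+0+9 = 24, with n = 4.
Posterior ∝ μe^(−4μ) · μ^24e^(−4μ) = μ^25e^(−8μ), i.e. Gamma(shape=26, rate=8).
The mode of a Gamma(a, b) with a ≥ 1 (shape–rate) is (a−1)/b = 25/8 ≈ 3.125.

μ̂_MAP = 3.125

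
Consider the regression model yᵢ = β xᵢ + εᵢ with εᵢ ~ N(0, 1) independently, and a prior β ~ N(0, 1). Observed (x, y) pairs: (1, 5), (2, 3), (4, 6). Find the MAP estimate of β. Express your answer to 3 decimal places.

log p(β | y) = −Σ(yᵢ − βxᵢ)²/(2·1) − β²/(2·1) + const.
Setting the derivative to zero: Σxᵢ(yᵢ − βxᵢ)/1 − β/1 = 0, so β = Σxᵢyᵢ / (Σxᵢ² + σ²/τ²).
Σxᵢyᵢ = 1·5 + 2·3 + 4·6 = 35; Σxᵢ² = 21; σ²/τ² = 1.
β̂_MAP = 35 / (21 + 1) = 35/22 ≈ 1.591.

β̂_MAP = 1.591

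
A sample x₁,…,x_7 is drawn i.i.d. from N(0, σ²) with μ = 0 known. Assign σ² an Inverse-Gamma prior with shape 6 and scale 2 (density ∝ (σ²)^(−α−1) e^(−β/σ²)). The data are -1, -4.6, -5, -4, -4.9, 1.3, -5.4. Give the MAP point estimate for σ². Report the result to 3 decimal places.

σ̂²_MAP = 5.810

Sum of squared deviations about the known mean: SS = (-1−0)² + (-4.6−0)² + (-5−0)² + (-4−0)² + (-4.9−0)² + (1.3−0)² + (-5.4−0)² = 118.02.
The Normal likelihood contributes (σ²)^(−n/2) exp(−SS/(2σ²)), so the posterior is Inverse-Gamma(α + n/2, β + SS/2) = Inverse-Gamma(9.5, 61.01).
The mode of Inverse-Gamma(a, b) is b/(a+1) = 61.01/10.5 ≈ 5.810.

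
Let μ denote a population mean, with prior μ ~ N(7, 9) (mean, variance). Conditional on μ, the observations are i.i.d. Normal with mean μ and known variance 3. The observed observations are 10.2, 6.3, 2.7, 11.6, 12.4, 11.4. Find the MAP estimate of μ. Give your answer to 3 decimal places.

n = 6; x̄ = (10.2 + 6.3 + 2.7 + 11.6 + 12.4 + 11.4)/6 = 54.6/6 = 9.1.
For a Normal prior and Normal likelihood with known variance, the posterior is Normal; its mode equals its mean, the precision-weighted average.
Prior precision 1/σ₀² = 1/9; data precision n/σ² = 6/3 = 2.
μ̂ = ((1/9)·7 + 2·9.1) / (1/9 + 2) = (854/45)/(19/9) = 854/95 ≈ 8.989.

μ̂_MAP = 8.989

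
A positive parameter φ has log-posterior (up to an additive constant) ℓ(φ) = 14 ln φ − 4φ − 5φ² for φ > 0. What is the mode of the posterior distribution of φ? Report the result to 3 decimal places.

ℓ'(φ) = 14/φ − 4 − 10φ. Setting this to zero and multiplying by φ: 10φ² + 4φ − 14 = 0.
φ = (−4 + √(4² + 4·10·14)) / (2·10) = (−4 + √576) / 20 = (−4 + 24)/20 = 1.
ℓ''(φ) = −14/φ² − 10 < 0, confirming a maximum.

φ̂_MAP = 1.000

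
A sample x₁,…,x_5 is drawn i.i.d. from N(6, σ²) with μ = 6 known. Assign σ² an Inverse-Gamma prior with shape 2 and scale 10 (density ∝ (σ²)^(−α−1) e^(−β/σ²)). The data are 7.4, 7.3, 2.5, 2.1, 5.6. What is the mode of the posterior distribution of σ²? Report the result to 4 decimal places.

Sum of squared deviations about the known mean: SS = (7.4−6)² + (7.3−6)² + (2.5−6)² + (2.1−6)² + (5.6−6)² = 31.27.
The Normal likelihood contributes (σ²)^(−n/2) exp(−SS/(2σ²)), so the posterior is Inverse-Gamma(α + n/2, β + SS/2) = Inverse-Gamma(4.5, 25.635).
The mode of Inverse-Gamma(a, b) is b/(a+1) = 25.635/5.5 ≈ 4.6609.

σ̂²_MAP = 4.6609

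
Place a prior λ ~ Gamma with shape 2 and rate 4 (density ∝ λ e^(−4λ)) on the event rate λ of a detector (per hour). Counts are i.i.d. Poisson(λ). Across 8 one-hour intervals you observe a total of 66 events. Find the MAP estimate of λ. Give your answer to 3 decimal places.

λ̂_MAP = 5.583

Σxᵢ = 66, n = 8.
Posterior ∝ λe^(−4λ) · λ^66e^(−8λ) = λ^67e^(−12λ), i.e. Gamma(shape=68, rate=12).
The mode of a Gamma(a, b) with a ≥ 1 (shape–rate) is (a−1)/b = 67/12 ≈ 5.583.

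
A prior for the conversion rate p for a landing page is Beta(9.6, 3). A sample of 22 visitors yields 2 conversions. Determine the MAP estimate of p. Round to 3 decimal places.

p̂_MAP = 0.325

Prior: Beta(9.6, 3).
Data: 2 successes in 22 trials. The binomial likelihood contributes p^2(1−p)^20, so the posterior is Beta(9.6+2, 3+20) = Beta(11.6, 23).
For Beta(a, b) with a, b > 1 the mode is (a−1)/(a+b−2) = 10.6/32.6 ≈ 0.325.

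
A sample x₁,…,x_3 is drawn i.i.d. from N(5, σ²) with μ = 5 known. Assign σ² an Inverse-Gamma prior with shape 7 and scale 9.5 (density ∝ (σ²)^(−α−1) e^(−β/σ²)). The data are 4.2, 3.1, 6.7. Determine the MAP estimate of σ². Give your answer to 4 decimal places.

Sum of squared deviations about the known mean: SS = (4.2−5)² + (3.1−5)² + (6.7−5)² = 7.14.
The Normal likelihood contributes (σ²)^(−n/2) exp(−SS/(2σ²)), so the posterior is Inverse-Gamma(α + n/2, β + SS/2) = Inverse-Gamma(8.5, 13.07).
The mode of Inverse-Gamma(a, b) is b/(a+1) = 13.07/9.5 ≈ 1.3758.

σ̂²_MAP = 1.3758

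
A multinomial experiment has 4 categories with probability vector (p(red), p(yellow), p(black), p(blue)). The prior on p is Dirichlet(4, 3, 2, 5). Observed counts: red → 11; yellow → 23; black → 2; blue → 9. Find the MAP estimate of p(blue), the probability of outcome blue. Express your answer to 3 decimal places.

MAP estimate of p(blue) = 0.236

The posterior is Dirichlet(αᵢ + nᵢ) = Dirichlet(15, 26, 4, 14).
For a Dirichlet(a₁,…,a_K) with all aᵢ > 1, the mode has j-th component (aⱼ − 1)/(Σaᵢ − K).
Here Σaᵢ = 59 and K = 4, so p(blue) = (14 − 1)/(59 − 4) = 13/55 ≈ 0.236.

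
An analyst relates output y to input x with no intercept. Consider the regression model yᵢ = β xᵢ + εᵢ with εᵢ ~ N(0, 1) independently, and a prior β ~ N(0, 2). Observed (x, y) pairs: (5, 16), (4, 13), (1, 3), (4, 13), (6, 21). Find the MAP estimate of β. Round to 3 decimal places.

β̂_MAP = 3.312

log p(β | y) = −Σ(yᵢ − βxᵢ)²/(2·1) − β²/(2·2) + const.
Setting the derivative to zero: Σxᵢ(yᵢ − βxᵢ)/1 − β/2 = 0, so β = Σxᵢyᵢ / (Σxᵢ² + σ²/τ²).
Σxᵢyᵢ = 5·16 + 4·13 + 1·3 + 4·13 + 6·21 = 313; Σxᵢ² = 94; σ²/τ² = 0.5.
β̂_MAP = 313 / (94 + 0.5) = 313/94.5 ≈ 3.312.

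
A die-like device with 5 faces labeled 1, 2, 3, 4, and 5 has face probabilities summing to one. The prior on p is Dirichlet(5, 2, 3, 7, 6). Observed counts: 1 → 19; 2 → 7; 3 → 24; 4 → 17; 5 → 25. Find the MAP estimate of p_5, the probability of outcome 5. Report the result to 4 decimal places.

The posterior is Dirichlet(αᵢ + nᵢ) = Dirichlet(24, 9, 27, 24, 31).
For a Dirichlet(a₁,…,a_K) with all aᵢ > 1, the mode has j-th component (aⱼ − 1)/(Σaᵢ − K).
Here Σaᵢ = 115 and K = 5, so p_5 = (31 − 1)/(115 − 5) = 30/110 ≈ 0.2727.

MAP estimate: 0.2727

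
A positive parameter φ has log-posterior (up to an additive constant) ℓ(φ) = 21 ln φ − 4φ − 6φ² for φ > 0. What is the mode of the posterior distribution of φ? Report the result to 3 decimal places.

φ̂_MAP = 1.167

ℓ'(φ) = 21/φ − 4 − 12φ. Setting this to zero and multiplying by φ: 12φ² + 4φ − 21 = 0.
φ = (−4 + √(4² + 4·12·21)) / (2·12) = (−4 + √1024) / 24 = (−4 + 32)/24 = 7/6.
ℓ''(φ) = −21/φ² − 12 < 0, confirming a maximum.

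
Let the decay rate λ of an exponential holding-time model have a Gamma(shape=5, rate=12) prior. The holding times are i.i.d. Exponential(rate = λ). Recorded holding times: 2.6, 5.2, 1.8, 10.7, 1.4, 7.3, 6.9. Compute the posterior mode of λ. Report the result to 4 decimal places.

The Exponential(rate=λ) likelihood is ∝ λ^n e^(−λΣtᵢ). Here n = 7 and Σtᵢ = 2.6 + 5.2 + 1.8 + 10.7 + 1.4 + 7.3 + 6.9 = 35.9.
Posterior ∝ λ^4e^(−12λ) · λ^7e^(−35.9λ) = λ^11e^(−47.9λ), i.e. Gamma(12, 47.9).
Mode = (a−1)/b = 11/47.9 ≈ 0.2296.

λ̂_MAP = 0.2296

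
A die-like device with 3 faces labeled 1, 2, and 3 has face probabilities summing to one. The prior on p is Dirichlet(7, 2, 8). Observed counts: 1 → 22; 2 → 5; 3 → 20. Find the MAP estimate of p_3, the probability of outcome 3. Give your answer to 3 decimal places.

MAP estimate: 0.443

The posterior is Dirichlet(αᵢ + nᵢ) = Dirichlet(29, 7, 28).
For a Dirichlet(a₁,…,a_K) with all aᵢ > 1, the mode has j-th component (aⱼ − 1)/(Σaᵢ − K).
Here Σaᵢ = 64 and K = 3, so p_3 = (28 − 1)/(64 − 3) = 27/61 ≈ 0.443.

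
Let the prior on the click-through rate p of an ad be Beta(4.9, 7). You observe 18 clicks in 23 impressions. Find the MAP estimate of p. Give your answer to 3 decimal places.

Prior: Beta(4.9, 7).
Data: 18 successes in 23 trials. The binomial likelihood contributes p^18(1−p)^5, so the posterior is Beta(4.9+18, 7+5) = Beta(22.9, 12).
For Beta(a, b) with a, b > 1 the mode is (a−1)/(a+b−2) = 21.9/32.9 ≈ 0.666.

p̂_MAP = 0.666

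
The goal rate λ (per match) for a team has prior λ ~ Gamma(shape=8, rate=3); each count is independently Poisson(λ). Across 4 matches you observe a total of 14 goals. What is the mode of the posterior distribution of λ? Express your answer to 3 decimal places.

λ̂_MAP = 3.000

Σxᵢ = 14, n = 4.
Posterior ∝ λ^7e^(−3λ) · λ^14e^(−4λ) = λ^21e^(−7λ), i.e. Gamma(shape=22, rate=7).
The mode of a Gamma(a, b) with a ≥ 1 (shape–rate) is (a−1)/b = 21/7 ≈ 3.000.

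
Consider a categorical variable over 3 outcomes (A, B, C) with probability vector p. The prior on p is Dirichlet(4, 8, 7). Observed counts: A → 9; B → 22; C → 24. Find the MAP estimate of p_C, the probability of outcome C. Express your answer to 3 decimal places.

The posterior is Dirichlet(αᵢ + nᵢ) = Dirichlet(13, 30, 31).
For a Dirichlet(a₁,…,a_K) with all aᵢ > 1, the mode has j-th component (aⱼ − 1)/(Σaᵢ − K).
Here Σaᵢ = 74 and K = 3, so p_C = (31 − 1)/(74 − 3) = 30/71 ≈ 0.423.

MAP estimate of p_C = 0.423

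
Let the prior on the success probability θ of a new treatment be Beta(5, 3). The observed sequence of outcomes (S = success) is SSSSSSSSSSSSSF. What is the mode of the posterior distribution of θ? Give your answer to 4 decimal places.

θ̂_MAP = 0.8500

Prior: Beta(5, 3).
Data: 13 successes in 14 trials (from the sequence). The binomial likelihood contributes θ^13(1−θ)^1, so the posterior is Beta(5+13, 3+1) = Beta(18, 4).
For Beta(a, b) with a, b > 1 the mode is (a−1)/(a+b−2) = 17/20 ≈ 0.8500.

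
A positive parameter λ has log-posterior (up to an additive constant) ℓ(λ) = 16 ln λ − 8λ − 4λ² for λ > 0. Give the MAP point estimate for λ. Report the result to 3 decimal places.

ℓ'(λ) = 16/λ − 8 − 8λ. Setting this to zero and multiplying by λ: 8λ² + 8λ − 16 = 0.
λ = (−8 + √(8² + 4·8·16)) / (2·8) = (−8 + √576) / 16 = (−8 + 24)/16 = 1.
ℓ''(λ) = −16/λ² − 8 < 0, confirming a maximum.

λ̂_MAP = 1.000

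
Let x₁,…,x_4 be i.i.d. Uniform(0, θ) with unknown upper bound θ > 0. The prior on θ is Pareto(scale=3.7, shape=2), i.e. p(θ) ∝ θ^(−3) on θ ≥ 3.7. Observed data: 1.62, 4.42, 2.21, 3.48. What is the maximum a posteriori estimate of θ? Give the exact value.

θ̂_MAP = 4.42

The Uniform(0, θ) likelihood is θ^(−n) for θ ≥ max(xᵢ), zero otherwise. Here max(xᵢ) = 4.42.
Posterior ∝ θ^(−3) · θ^(−4) = θ^(−7) on θ ≥ max(3.7, 4.42) = 4.42.
This density is strictly decreasing in θ, so the posterior mode lies at the lower boundary of the support.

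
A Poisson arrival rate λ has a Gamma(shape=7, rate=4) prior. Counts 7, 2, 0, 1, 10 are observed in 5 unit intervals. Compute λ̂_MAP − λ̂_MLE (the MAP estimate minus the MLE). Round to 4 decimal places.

Σxᵢ = 20. Posterior is Gamma(27, 9); MAP = (27−1)/9 = 26/9 ≈ 2.88889.
MLE = x̄ = 20/5 ≈ 4.00000.
Difference = 26/9 − 20/5 = -10/9 ≈ -1.1111.

MAP − MLE = -1.1111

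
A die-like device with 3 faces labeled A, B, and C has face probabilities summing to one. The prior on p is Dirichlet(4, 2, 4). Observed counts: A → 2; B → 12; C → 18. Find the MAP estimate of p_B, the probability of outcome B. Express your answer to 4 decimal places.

MAP estimate of p_B = 0.3333

The posterior is Dirichlet(αᵢ + nᵢ) = Dirichlet(6, 14, 22).
For a Dirichlet(a₁,…,a_K) with all aᵢ > 1, the mode has j-th component (aⱼ − 1)/(Σaᵢ − K).
Here Σaᵢ = 42 and K = 3, so p_B = (14 − 1)/(42 − 3) = 13/39 ≈ 0.3333.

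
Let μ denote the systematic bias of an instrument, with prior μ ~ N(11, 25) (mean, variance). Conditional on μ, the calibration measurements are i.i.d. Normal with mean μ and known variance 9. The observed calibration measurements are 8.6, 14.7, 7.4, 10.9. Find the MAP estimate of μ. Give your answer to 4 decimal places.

μ̂_MAP = 10.4495

n = 4; x̄ = (8.6 + 14.7 + 7.4 + 10.9)/4 = 41.6/4 = 10.4.
For a Normal prior and Normal likelihood with known variance, the posterior is Normal; its mode equals its mean, the precision-weighted average.
Prior precision 1/σ₀² = 1/25 = 0.04; data precision n/σ² = 4/9.
μ̂ = (0.04·11 + (4/9)·10.4) / (0.04 + 4/9) = (1139/225)/(109/225) = 1139/109 ≈ 10.4495.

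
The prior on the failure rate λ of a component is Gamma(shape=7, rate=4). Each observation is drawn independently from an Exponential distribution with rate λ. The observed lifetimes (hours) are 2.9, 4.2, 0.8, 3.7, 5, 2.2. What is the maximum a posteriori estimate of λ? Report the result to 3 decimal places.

λ̂_MAP = 0.526

The Exponential(rate=λ) likelihood is ∝ λ^n e^(−λΣtᵢ). Here n = 6 and Σtᵢ = 2.9 + 4.2 + 0.8 + 3.7 + 5 + 2.2 = 18.8.
Posterior ∝ λ^6e^(−4λ) · λ^6e^(−18.8λ) = λ^12e^(−22.8λ), i.e. Gamma(13, 22.8).
Mode = (a−1)/b = 12/22.8 ≈ 0.526.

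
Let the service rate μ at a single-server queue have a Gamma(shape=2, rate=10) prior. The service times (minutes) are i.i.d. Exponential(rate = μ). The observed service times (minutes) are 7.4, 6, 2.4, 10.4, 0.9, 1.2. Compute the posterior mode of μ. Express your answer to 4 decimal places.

μ̂_MAP = 0.1828

The Exponential(rate=μ) likelihood is ∝ μ^n e^(−μΣtᵢ). Here n = 6 and Σtᵢ = 7.4 + 6 + 2.4 + 10.4 + 0.9 + 1.2 = 28.3.
Posterior ∝ μe^(−10μ) · μ^6e^(−28.3μ) = μ^7e^(−38.3μ), i.e. Gamma(8, 38.3).
Mode = (a−1)/b = 7/38.3 ≈ 0.1828.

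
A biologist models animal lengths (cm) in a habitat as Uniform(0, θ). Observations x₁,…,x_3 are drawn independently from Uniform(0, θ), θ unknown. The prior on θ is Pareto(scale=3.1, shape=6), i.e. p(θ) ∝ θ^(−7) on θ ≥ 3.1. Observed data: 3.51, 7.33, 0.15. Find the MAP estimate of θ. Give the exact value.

θ̂_MAP = 7.33

The Uniform(0, θ) likelihood is θ^(−n) for θ ≥ max(xᵢ), zero otherwise. Here max(xᵢ) = 7.33.
Posterior ∝ θ^(−7) · θ^(−3) = θ^(−10) on θ ≥ max(3.1, 7.33) = 7.33.
This density is strictly decreasing in θ, so the posterior mode lies at the lower boundary of the support.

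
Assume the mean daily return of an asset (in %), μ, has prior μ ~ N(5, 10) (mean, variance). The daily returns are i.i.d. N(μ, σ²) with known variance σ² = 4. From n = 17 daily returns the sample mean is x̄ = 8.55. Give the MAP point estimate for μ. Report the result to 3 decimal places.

μ̂_MAP = 8.468

n = 17, x̄ = 8.55.
For a Normal prior and Normal likelihood with known variance, the posterior is Normal; its mode equals its mean, the precision-weighted average.
Prior precision 1/σ₀² = 1/10 = 0.1; data precision n/σ² = 17/4 = 4.25.
μ̂ = (0.1·5 + 4.25·8.55) / (0.1 + 4.25) = 36.8375/4.35 = 2947/348 ≈ 8.468.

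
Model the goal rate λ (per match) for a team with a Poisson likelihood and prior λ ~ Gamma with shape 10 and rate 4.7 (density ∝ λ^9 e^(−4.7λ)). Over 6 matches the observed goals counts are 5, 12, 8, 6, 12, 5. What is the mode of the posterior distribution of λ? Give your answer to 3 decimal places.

λ̂_MAP = 5.327

Σxᵢ = 5+12+8+6+12+5 = 48, with n = 6.
Posterior ∝ λ^9e^(−4.7λ) · λ^48e^(−6λ) = λ^57e^(−10.7λ), i.e. Gamma(shape=58, rate=10.7).
The mode of a Gamma(a, b) with a ≥ 1 (shape–rate) is (a−1)/b = 57/10.7 ≈ 5.327.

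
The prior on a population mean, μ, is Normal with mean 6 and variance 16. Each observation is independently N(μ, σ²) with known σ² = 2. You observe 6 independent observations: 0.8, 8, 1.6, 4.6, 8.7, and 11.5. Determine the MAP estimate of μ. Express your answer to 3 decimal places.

μ̂_MAP = 5.869

n = 6; x̄ = (0.8 + 8 + 1.6 + 4.6 + 8.7 + 11.5)/6 = 35.2/6 = 88/15 ≈ 5.8667.
For a Normal prior and Normal likelihood with known variance, the posterior is Normal; its mode equals its mean, the precision-weighted average.
Prior precision 1/σ₀² = 1/16 = 0.0625; data precision n/σ² = 6/2 = 3.
μ̂ = (0.0625·6 + 3·(88/15)) / (0.0625 + 3) = 17.975/3.0625 = 1438/245 ≈ 5.869.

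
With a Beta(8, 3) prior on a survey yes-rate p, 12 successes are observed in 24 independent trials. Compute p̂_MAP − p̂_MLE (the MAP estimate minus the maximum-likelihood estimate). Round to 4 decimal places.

Posterior is Beta(20, 15); MAP = (20−1)/(35−2) = 19/33 ≈ 0.57576.
MLE ignores the prior: p̂_MLE = k/n = 12/24 ≈ 0.50000.
Difference = 19/33 − 12/24 = 5/66 ≈ 0.0758.

MAP − MLE = 0.0758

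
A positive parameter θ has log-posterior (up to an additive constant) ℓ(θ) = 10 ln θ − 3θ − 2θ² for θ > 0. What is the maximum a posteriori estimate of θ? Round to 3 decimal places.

θ̂_MAP = 1.250

ℓ'(θ) = 10/θ − 3 − 4θ. Setting this to zero and multiplying by θ: 4θ² + 3θ − 10 = 0.
θ = (−3 + √(3² + 4·4·10)) / (2·4) = (−3 + √169) / 8 = (−3 + 13)/8 = 5/4.
ℓ''(θ) = −10/θ² − 4 < 0, confirming a maximum.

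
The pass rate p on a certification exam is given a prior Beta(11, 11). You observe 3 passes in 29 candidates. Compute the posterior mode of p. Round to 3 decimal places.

p̂_MAP = 0.265

Prior: Beta(11, 11).
Data: 3 successes in 29 trials. The binomial likelihood contributes p^3(1−p)^26, so the posterior is Beta(11+3, 11+26) = Beta(14, 37).
For Beta(a, b) with a, b > 1 the mode is (a−1)/(a+b−2) = 13/49 ≈ 0.265.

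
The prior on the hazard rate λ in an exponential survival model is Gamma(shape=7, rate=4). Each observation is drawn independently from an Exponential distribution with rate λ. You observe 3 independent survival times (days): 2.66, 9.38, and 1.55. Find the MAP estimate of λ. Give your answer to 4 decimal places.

λ̂_MAP = 0.5117

The Exponential(rate=λ) likelihood is ∝ λ^n e^(−λΣtᵢ). Here n = 3 and Σtᵢ = 2.66 + 9.38 + 1.55 = 13.59.
Posterior ∝ λ^6e^(−4λ) · λ^3e^(−13.59λ) = λ^9e^(−17.59λ), i.e. Gamma(10, 17.59).
Mode = (a−1)/b = 9/17.59 ≈ 0.5117.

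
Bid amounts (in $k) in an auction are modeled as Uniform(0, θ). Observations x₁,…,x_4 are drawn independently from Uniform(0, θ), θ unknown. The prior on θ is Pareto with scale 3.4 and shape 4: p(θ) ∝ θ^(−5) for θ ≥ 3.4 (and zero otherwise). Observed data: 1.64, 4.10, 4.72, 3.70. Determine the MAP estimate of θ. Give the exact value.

θ̂_MAP = 4.72

The Uniform(0, θ) likelihood is θ^(−n) for θ ≥ max(xᵢ), zero otherwise. Here max(xᵢ) = 4.72.
Posterior ∝ θ^(−5) · θ^(−4) = θ^(−9) on θ ≥ max(3.4, 4.72) = 4.72.
This density is strictly decreasing in θ, so the posterior mode lies at the lower boundary of the support.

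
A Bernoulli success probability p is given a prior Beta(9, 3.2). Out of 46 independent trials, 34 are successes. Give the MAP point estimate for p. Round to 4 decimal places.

p̂_MAP = 0.7473

Prior: Beta(9, 3.2).
Data: 34 successes in 46 trials. The binomial likelihood contributes p^34(1−p)^12, so the posterior is Beta(9+34, 3.2+12) = Beta(43, 15.2).
For Beta(a, b) with a, b > 1 the mode is (a−1)/(a+b−2) = 42/56.2 ≈ 0.7473.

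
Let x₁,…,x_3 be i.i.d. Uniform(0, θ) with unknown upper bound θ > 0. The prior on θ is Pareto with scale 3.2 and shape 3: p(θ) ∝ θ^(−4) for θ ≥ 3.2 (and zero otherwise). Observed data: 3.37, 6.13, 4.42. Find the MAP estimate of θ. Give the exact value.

The Uniform(0, θ) likelihood is θ^(−n) for θ ≥ max(xᵢ), zero otherwise. Here max(xᵢ) = 6.13.
Posterior ∝ θ^(−4) · θ^(−3) = θ^(−7) on θ ≥ max(3.2, 6.13) = 6.13.
This density is strictly decreasing in θ, so the posterior mode lies at the lower boundary of the support.

θ̂_MAP = 6.13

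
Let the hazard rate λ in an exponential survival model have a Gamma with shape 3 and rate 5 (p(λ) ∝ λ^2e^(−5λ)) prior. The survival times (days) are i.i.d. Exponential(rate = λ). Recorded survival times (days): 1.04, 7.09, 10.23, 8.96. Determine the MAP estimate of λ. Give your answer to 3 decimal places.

The Exponential(rate=λ) likelihood is ∝ λ^n e^(−λΣtᵢ). Here n = 4 and Σtᵢ = 1.04 + 7.09 + 10.23 + 8.96 = 27.32.
Posterior ∝ λ^2e^(−5λ) · λ^4e^(−27.32λ) = λ^6e^(−32.32λ), i.e. Gamma(7, 32.32).
Mode = (a−1)/b = 6/32.32 ≈ 0.186.

λ̂_MAP = 0.186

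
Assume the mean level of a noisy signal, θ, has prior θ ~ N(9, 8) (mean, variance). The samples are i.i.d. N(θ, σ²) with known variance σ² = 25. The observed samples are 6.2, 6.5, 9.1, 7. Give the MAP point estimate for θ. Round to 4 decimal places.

θ̂_MAP = 7.9895

n = 4; x̄ = (6.2 + 6.5 + 9.1 + 7)/4 = 28.8/4 = 7.2.
For a Normal prior and Normal likelihood with known variance, the posterior is Normal; its mode equals its mean, the precision-weighted average.
Prior precision 1/σ₀² = 1/8 = 0.125; data precision n/σ² = 4/25 = 0.16.
θ̂ = (0.125·9 + 0.16·7.2) / (0.125 + 0.16) = 2.277/0.285 = 759/95 ≈ 7.9895.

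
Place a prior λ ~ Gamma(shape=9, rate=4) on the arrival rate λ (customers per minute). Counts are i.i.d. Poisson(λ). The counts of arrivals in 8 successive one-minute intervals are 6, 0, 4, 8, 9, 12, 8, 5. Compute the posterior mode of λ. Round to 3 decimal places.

Σxᵢ = 6+0+4+8+9+12+8+5 = 52, with n = 8.
Posterior ∝ λ^8e^(−4λ) · λ^52e^(−8λ) = λ^60e^(−12λ), i.e. Gamma(shape=61, rate=12).
The mode of a Gamma(a, b) with a ≥ 1 (shape–rate) is (a−1)/b = 60/12 ≈ 5.000.

λ̂_MAP = 5.000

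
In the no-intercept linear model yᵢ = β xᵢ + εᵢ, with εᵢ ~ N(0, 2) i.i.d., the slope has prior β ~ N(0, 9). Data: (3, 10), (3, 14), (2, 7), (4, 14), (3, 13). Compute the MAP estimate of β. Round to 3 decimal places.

log p(β | y) = −Σ(yᵢ − βxᵢ)²/(2·2) − β²/(2·9) + const.
Setting the derivative to zero: Σxᵢ(yᵢ − βxᵢ)/2 − β/9 = 0, so β = Σxᵢyᵢ / (Σxᵢ² + σ²/τ²).
Σxᵢyᵢ = 3·10 + 3·14 + 2·7 + 4·14 + 3·13 = 181; Σxᵢ² = 47; σ²/τ² = 2/9.
β̂_MAP = 181 / (47 + 2/9) = 181/(425/9) = 1629/425 ≈ 3.833.

β̂_MAP = 3.833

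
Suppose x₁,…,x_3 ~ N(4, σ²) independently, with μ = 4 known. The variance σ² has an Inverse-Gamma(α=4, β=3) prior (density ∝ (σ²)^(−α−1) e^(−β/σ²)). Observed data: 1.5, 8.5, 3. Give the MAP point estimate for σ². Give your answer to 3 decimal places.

Sum of squared deviations about the known mean: SS = (1.5−4)² + (8.5−4)² + (3−4)² = 27.5.
The Normal likelihood contributes (σ²)^(−n/2) exp(−SS/(2σ²)), so the posterior is Inverse-Gamma(α + n/2, β + SS/2) = Inverse-Gamma(5.5, 16.75).
The mode of Inverse-Gamma(a, b) is b/(a+1) = 16.75/6.5 ≈ 2.577.

σ̂²_MAP = 2.577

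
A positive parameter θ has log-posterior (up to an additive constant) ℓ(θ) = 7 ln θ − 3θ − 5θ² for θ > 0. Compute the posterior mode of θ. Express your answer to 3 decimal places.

ℓ'(θ) = 7/θ − 3 − 10θ. Setting this to zero and multiplying by θ: 10θ² + 3θ − 7 = 0.
θ = (−3 + √(3² + 4·10·7)) / (2·10) = (−3 + √289) / 20 = (−3 + 17)/20 = 7/10.
ℓ''(θ) = −7/θ² − 10 < 0, confirming a maximum.

θ̂_MAP = 0.700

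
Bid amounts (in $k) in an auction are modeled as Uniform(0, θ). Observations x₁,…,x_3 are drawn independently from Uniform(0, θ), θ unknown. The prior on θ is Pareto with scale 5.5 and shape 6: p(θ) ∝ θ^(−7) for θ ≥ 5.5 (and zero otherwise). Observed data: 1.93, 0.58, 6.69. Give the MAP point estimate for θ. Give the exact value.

θ̂_MAP = 6.69

The Uniform(0, θ) likelihood is θ^(−n) for θ ≥ max(xᵢ), zero otherwise. Here max(xᵢ) = 6.69.
Posterior ∝ θ^(−7) · θ^(−3) = θ^(−10) on θ ≥ max(5.5, 6.69) = 6.69.
This density is strictly decreasing in θ, so the posterior mode lies at the lower boundary of the support.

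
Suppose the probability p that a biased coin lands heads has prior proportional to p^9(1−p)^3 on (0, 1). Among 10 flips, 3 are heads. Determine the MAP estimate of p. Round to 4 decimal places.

The prior density ∝ p^9(1−p)^3 is the kernel of Beta(10, 4).
Data: 3 successes in 10 trials. The binomial likelihood contributes p^3(1−p)^7, so the posterior is Beta(10+3, 4+7) = Beta(13, 11).
For Beta(a, b) with a, b > 1 the mode is (a−1)/(a+b−2) = 12/22 ≈ 0.5455.

p̂_MAP = 0.5455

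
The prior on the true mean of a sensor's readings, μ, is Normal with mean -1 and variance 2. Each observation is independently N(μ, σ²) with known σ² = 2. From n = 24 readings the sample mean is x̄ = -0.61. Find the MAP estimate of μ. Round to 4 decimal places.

μ̂_MAP = -0.6256

n = 24, x̄ = -0.61.
For a Normal prior and Normal likelihood with known variance, the posterior is Normal; its mode equals its mean, the precision-weighted average.
Prior precision 1/σ₀² = 1/2 = 0.5; data precision n/σ² = 24/2 = 12.
μ̂ = (0.5·(-1) + 12·(-0.61)) / (0.5 + 12) = (-7.82)/12.5 = -0.6256.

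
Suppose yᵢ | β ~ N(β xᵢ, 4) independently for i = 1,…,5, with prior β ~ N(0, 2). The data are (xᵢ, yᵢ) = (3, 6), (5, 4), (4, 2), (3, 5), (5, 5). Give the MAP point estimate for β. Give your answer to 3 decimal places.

log p(β | y) = −Σ(yᵢ − βxᵢ)²/(2·4) − β²/(2·2) + const.
Setting the derivative to zero: Σxᵢ(yᵢ − βxᵢ)/4 − β/2 = 0, so β = Σxᵢyᵢ / (Σxᵢ² + σ²/τ²).
Σxᵢyᵢ = 3·6 + 5·4 + 4·2 + 3·5 + 5·5 = 86; Σxᵢ² = 84; σ²/τ² = 2.
β̂_MAP = 86 / (84 + 2) = 86/86 ≈ 1.000.

β̂_MAP = 1.000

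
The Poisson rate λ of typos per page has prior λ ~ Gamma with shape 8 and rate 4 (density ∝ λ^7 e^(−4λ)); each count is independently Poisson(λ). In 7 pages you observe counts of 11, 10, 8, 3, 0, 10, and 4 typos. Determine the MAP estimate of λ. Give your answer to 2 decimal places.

λ̂_MAP = 4.82

Σxᵢ = 11+10+8+3+0+10+4 = 46, with n = 7.
Posterior ∝ λ^7e^(−4λ) · λ^46e^(−7λ) = λ^53e^(−11λ), i.e. Gamma(shape=54, rate=11).
The mode of a Gamma(a, b) with a ≥ 1 (shape–rate) is (a−1)/b = 53/11 ≈ 4.82.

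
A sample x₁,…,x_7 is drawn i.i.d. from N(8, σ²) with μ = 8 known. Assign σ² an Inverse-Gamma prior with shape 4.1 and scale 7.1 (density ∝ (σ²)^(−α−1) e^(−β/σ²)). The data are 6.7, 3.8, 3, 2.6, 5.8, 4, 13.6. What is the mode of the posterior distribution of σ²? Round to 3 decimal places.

Sum of squared deviations about the known mean: SS = (6.7−8)² + (3.8−8)² + (3−8)² + (2.6−8)² + (5.8−8)² + (4−8)² + (13.6−8)² = 125.69.
The Normal likelihood contributes (σ²)^(−n/2) exp(−SS/(2σ²)), so the posterior is Inverse-Gamma(α + n/2, β + SS/2) = Inverse-Gamma(7.6, 69.945).
The mode of Inverse-Gamma(a, b) is b/(a+1) = 69.945/8.6 ≈ 8.133.

σ̂²_MAP = 8.133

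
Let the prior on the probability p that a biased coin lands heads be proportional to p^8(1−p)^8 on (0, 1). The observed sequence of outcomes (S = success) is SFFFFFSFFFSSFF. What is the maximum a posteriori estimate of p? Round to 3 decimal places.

p̂_MAP = 0.400

The prior density ∝ p^8(1−p)^8 is the kernel of Beta(9, 9).
Data: 4 successes in 14 trials (from the sequence). The binomial likelihood contributes p^4(1−p)^10, so the posterior is Beta(9+4, 9+10) = Beta(13, 19).
For Beta(a, b) with a, b > 1 the mode is (a−1)/(a+b−2) = 12/30 ≈ 0.400.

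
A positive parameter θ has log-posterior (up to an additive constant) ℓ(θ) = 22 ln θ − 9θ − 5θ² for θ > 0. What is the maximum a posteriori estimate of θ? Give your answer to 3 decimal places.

ℓ'(θ) = 22/θ − 9 − 10θ. Setting this to zero and multiplying by θ: 10θ² + 9θ − 22 = 0.
θ = (−9 + √(9² + 4·10·22)) / (2·10) = (−9 + √961) / 20 = (−9 + 31)/20 = 11/10.
ℓ''(θ) = −22/θ² − 10 < 0, confirming a maximum.

θ̂_MAP = 1.100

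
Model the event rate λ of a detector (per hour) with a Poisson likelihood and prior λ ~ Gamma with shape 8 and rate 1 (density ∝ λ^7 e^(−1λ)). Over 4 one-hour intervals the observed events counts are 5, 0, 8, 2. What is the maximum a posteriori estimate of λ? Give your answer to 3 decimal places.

Σxᵢ = 5+0+8+2 = 15, with n = 4.
Posterior ∝ λ^7e^(−1λ) · λ^15e^(−4λ) = λ^22e^(−5λ), i.e. Gamma(shape=23, rate=5).
The mode of a Gamma(a, b) with a ≥ 1 (shape–rate) is (a−1)/b = 22/5 ≈ 4.400.

λ̂_MAP = 4.400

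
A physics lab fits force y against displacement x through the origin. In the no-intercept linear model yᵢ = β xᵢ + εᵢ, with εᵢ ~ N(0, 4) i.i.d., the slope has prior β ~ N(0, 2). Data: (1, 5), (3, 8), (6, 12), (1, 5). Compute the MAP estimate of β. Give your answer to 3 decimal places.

log p(β | y) = −Σ(yᵢ − βxᵢ)²/(2·4) − β²/(2·2) + const.
Setting the derivative to zero: Σxᵢ(yᵢ − βxᵢ)/4 − β/2 = 0, so β = Σxᵢyᵢ / (Σxᵢ² + σ²/τ²).
Σxᵢyᵢ = 1·5 + 3·8 + 6·12 + 1·5 = 106; Σxᵢ² = 47; σ²/τ² = 2.
β̂_MAP = 106 / (47 + 2) = 106/49 ≈ 2.163.

β̂_MAP = 2.163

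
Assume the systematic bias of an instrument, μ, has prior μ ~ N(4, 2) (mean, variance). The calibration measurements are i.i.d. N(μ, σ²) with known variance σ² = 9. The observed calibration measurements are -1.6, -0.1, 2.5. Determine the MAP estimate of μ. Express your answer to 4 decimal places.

n = 3; x̄ = ((-1.6) + (-0.1) + 2.5)/3 = 0.8/3 = 4/15 ≈ 0.2667.
For a Normal prior and Normal likelihood with known variance, the posterior is Normal; its mode equals its mean, the precision-weighted average.
Prior precision 1/σ₀² = 1/2 = 0.5; data precision n/σ² = 3/9 = 1/3.
μ̂ = (0.5·4 + (1/3)·(4/15)) / (0.5 + 1/3) = (94/45)/(5/6) = 188/75 ≈ 2.5067.

μ̂_MAP = 2.5067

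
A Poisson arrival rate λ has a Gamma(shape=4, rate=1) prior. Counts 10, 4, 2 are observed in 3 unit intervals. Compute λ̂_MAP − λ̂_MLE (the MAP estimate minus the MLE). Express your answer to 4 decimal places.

Σxᵢ = 16. Posterior is Gamma(20, 4); MAP = (20−1)/4 = 19/4 ≈ 4.75000.
MLE = x̄ = 16/3 ≈ 5.33333.
Difference = 19/4 − 16/3 = -7/12 ≈ -0.5833.

MAP − MLE = -0.5833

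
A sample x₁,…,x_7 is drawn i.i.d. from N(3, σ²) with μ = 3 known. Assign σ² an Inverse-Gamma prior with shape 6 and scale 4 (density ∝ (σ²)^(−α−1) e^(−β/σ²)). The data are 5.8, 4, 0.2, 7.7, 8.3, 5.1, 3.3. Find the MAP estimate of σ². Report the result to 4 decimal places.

Sum of squared deviations about the known mean: SS = (5.8−3)² + (4−3)² + (0.2−3)² + (7.7−3)² + (8.3−3)² + (5.1−3)² + (3.3−3)² = 71.36.
The Normal likelihood contributes (σ²)^(−n/2) exp(−SS/(2σ²)), so the posterior is Inverse-Gamma(α + n/2, β + SS/2) = Inverse-Gamma(9.5, 39.68).
The mode of Inverse-Gamma(a, b) is b/(a+1) = 39.68/10.5 ≈ 3.7790.

σ̂²_MAP = 3.7790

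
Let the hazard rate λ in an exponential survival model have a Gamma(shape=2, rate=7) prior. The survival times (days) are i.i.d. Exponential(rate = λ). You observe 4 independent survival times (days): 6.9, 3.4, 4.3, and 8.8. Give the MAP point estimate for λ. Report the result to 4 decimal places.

λ̂_MAP = 0.1645

The Exponential(rate=λ) likelihood is ∝ λ^n e^(−λΣtᵢ). Here n = 4 and Σtᵢ = 6.9 + 3.4 + 4.3 + 8.8 = 23.4.
Posterior ∝ λe^(−7λ) · λ^4e^(−23.4λ) = λ^5e^(−30.4λ), i.e. Gamma(6, 30.4).
Mode = (a−1)/b = 5/30.4 ≈ 0.1645.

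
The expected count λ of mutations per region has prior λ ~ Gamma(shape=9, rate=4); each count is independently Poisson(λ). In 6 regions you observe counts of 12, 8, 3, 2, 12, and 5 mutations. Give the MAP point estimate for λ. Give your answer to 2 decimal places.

Σxᵢ = 12+8+3+2+12+5 = 42, with n = 6.
Posterior ∝ λ^8e^(−4λ) · λ^42e^(−6λ) = λ^50e^(−10λ), i.e. Gamma(shape=51, rate=10).
The mode of a Gamma(a, b) with a ≥ 1 (shape–rate) is (a−1)/b = 50/10 ≈ 5.00.

λ̂_MAP = 5.00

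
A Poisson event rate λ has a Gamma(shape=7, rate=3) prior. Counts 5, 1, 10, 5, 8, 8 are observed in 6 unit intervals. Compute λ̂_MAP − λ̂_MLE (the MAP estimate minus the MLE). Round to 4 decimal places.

Σxᵢ = 37. Posterior is Gamma(44, 9); MAP = (44−1)/9 = 43/9 ≈ 4.77778.
MLE = x̄ = 37/6 ≈ 6.16667.
Difference = 43/9 − 37/6 = -25/18 ≈ -1.3889.

MAP − MLE = -1.3889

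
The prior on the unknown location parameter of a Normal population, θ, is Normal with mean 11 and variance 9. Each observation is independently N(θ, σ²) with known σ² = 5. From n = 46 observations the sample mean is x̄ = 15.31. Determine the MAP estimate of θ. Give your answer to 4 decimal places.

n = 46, x̄ = 15.31.
For a Normal prior and Normal likelihood with known variance, the posterior is Normal; its mode equals its mean, the precision-weighted average.
Prior precision 1/σ₀² = 1/9; data precision n/σ² = 46/5 = 9.2.
θ̂ = ((1/9)·11 + 9.2·15.31) / (1/9 + 9.2) = (319667/2250)/(419/45) = 319667/20950 ≈ 15.2586.

θ̂_MAP = 15.2586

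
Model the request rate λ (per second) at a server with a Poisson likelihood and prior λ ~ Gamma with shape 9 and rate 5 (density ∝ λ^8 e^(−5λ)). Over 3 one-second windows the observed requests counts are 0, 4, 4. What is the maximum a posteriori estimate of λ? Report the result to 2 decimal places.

Σxᵢ = 0+4+4 = 8, with n = 3.
Posterior ∝ λ^8e^(−5λ) · λ^8e^(−3λ) = λ^16e^(−8λ), i.e. Gamma(shape=17, rate=8).
The mode of a Gamma(a, b) with a ≥ 1 (shape–rate) is (a−1)/b = 16/8 ≈ 2.00.

λ̂_MAP = 2.00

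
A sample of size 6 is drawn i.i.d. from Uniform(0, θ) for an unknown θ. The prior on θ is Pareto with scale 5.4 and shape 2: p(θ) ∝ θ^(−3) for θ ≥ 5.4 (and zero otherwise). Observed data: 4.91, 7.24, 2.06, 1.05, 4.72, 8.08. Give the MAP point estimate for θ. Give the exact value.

θ̂_MAP = 8.08

The Uniform(0, θ) likelihood is θ^(−n) for θ ≥ max(xᵢ), zero otherwise. Here max(xᵢ) = 8.08.
Posterior ∝ θ^(−3) · θ^(−6) = θ^(−9) on θ ≥ max(5.4, 8.08) = 8.08.
This density is strictly decreasing in θ, so the posterior mode lies at the lower boundary of the support.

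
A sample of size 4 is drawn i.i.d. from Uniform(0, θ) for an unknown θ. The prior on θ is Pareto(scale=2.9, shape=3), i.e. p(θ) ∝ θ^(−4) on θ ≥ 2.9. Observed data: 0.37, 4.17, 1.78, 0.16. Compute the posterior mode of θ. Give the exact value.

θ̂_MAP = 4.17

The Uniform(0, θ) likelihood is θ^(−n) for θ ≥ max(xᵢ), zero otherwise. Here max(xᵢ) = 4.17.
Posterior ∝ θ^(−4) · θ^(−4) = θ^(−8) on θ ≥ max(2.9, 4.17) = 4.17.
This density is strictly decreasing in θ, so the posterior mode lies at the lower boundary of the support.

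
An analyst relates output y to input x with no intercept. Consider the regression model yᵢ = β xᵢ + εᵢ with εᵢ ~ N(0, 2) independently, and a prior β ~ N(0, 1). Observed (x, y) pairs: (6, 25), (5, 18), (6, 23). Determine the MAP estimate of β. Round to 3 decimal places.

β̂_MAP = 3.818

log p(β | y) = −Σ(yᵢ − βxᵢ)²/(2·2) − β²/(2·1) + const.
Setting the derivative to zero: Σxᵢ(yᵢ − βxᵢ)/2 − β/1 = 0, so β = Σxᵢyᵢ / (Σxᵢ² + σ²/τ²).
Σxᵢyᵢ = 6·25 + 5·18 + 6·23 = 378; Σxᵢ² = 97; σ²/τ² = 2.
β̂_MAP = 378 / (97 + 2) = 378/99 ≈ 3.818.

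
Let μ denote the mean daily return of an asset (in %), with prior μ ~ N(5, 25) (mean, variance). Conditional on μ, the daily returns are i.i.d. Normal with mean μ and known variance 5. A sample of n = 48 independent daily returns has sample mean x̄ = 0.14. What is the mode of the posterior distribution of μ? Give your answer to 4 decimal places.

μ̂_MAP = 0.1602

n = 48, x̄ = 0.14.
For a Normal prior and Normal likelihood with known variance, the posterior is Normal; its mode equals its mean, the precision-weighted average.
Prior precision 1/σ₀² = 1/25 = 0.04; data precision n/σ² = 48/5 = 9.6.
μ̂ = (0.04·5 + 9.6·0.14) / (0.04 + 9.6) = 1.544/9.64 = 193/1205 ≈ 0.1602.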